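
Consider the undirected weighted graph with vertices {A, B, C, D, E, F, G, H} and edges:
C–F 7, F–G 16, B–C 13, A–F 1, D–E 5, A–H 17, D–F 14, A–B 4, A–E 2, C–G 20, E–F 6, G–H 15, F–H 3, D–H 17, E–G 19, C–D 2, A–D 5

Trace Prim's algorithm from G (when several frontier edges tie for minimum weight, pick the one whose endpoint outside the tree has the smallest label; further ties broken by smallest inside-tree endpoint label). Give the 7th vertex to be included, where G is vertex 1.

Prim, starting at G.
Step 1: cheapest edge leaving the tree is G–H (15); add H.
Step 2: cheapest edge leaving the tree is F–H (3); add F.
Step 3: cheapest edge leaving the tree is A–F (1); add A.
Step 4: cheapest edge leaving the tree is A–E (2); add E.
Step 5: cheapest edge leaving the tree is A–B (4); add B.
Step 6: cheapest edge leaving the tree is A–D (5); add D.
Step 7: cheapest edge leaving the tree is C–D (2); add C.
Vertex order: G, H, F, A, E, B, D, C. The 7th vertex is D.

D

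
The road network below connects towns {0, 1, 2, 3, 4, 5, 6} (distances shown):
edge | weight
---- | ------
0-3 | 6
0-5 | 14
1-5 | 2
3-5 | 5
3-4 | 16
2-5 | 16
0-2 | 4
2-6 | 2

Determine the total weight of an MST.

35

Prim, starting at 2.
Step 1: cheapest edge leaving the tree is 2-6 (2); add 6.
Step 2: cheapest edge leaving the tree is 0-2 (4); add 0.
Step 3: cheapest edge leaving the tree is 0-3 (6); add 3.
Step 4: cheapest edge leaving the tree is 3-5 (5); add 5.
Step 5: cheapest edge leaving the tree is 1-5 (2); add 1.
Step 6: cheapest edge leaving the tree is 3-4 (16); add 4.
MST edges: 2-6, 0-2, 0-3, 3-5, 1-5, 3-4; total weight 2+4+6+5+2+16 = 35.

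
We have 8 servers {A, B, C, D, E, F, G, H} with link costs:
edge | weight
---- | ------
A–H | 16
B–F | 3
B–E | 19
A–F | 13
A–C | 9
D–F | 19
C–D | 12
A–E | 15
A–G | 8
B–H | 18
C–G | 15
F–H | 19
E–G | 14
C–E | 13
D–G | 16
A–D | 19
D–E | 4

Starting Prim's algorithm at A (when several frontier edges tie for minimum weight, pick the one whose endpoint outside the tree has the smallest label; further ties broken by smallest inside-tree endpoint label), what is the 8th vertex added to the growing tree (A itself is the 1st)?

Prim's algorithm from A:
Step 1: cheapest edge leaving the tree is A–G (8); add G.
Step 2: cheapest edge leaving the tree is A–C (9); add C.
Step 3: cheapest edge leaving the tree is C–D (12); add D.
Step 4: cheapest edge leaving the tree is D–E (4); add E.
Step 5: cheapest edge leaving the tree is A–F (13); add F.
Step 6: cheapest edge leaving the tree is B–F (3); add B.
Step 7: cheapest edge leaving the tree is A–H (16); add H.
Vertex order: A, G, C, D, E, F, B, H. The 8th vertex is H.

H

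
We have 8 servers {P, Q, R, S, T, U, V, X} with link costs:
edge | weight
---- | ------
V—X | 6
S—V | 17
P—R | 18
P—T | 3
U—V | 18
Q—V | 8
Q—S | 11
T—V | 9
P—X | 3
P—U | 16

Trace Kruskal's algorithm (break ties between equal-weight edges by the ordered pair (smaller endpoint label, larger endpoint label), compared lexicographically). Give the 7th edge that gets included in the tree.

P-R

Sort edges by weight, then run Kruskal:
P—T (3): add — endpoints in different components.
P—X (3): add — endpoints in different components.
V—X (6): add — endpoints in different components.
Q—V (8): add — endpoints in different components.
T—V (9): skip — T and V already connected.
Q—S (11): add — endpoints in different components.
P—U (16): add — endpoints in different components.
S—V (17): skip — S and V already connected.
P—R (18): add — endpoints in different components.
The 7th edge added is P—R.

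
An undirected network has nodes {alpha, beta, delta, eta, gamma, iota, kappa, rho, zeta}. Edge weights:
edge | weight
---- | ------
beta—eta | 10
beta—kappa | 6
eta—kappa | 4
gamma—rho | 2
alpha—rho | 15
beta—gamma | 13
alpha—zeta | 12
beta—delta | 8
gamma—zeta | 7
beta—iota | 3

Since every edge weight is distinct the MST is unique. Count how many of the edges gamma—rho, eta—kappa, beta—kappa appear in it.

Kruskal: consider edges lightest-first.
gamma—rho (2): add — endpoints in different components.
beta—iota (3): add — endpoints in different components.
eta—kappa (4): add — endpoints in different components.
beta—kappa (6): add — endpoints in different components.
gamma—zeta (7): add — endpoints in different components.
beta—delta (8): add — endpoints in different components.
beta—eta (10): skip — beta and eta already connected.
alpha—zeta (12): add — endpoints in different components.
beta—gamma (13): add — endpoints in different components.
MST edge set: {gamma—rho, beta—iota, eta—kappa, beta—kappa, gamma—zeta, beta—delta, alpha—zeta, beta—gamma}.
Of the listed edges, {gamma—rho, eta—kappa, beta—kappa} are in the MST → 3.

3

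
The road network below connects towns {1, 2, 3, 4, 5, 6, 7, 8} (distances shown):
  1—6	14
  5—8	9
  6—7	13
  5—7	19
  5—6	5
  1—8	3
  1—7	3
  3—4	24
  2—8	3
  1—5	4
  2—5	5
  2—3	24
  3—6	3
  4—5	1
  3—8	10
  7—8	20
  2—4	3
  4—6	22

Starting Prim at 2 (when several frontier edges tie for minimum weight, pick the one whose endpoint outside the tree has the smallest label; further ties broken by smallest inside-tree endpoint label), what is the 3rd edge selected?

Grow the tree from 2 using Prim:
Step 1: cheapest edge leaving the tree is 2—4 (3); add 4.
Step 2: cheapest edge leaving the tree is 4—5 (1); add 5.
Step 3: cheapest edge leaving the tree is 2—8 (3); add 8.
Step 4: cheapest edge leaving the tree is 1—8 (3); add 1.
Step 5: cheapest edge leaving the tree is 1—7 (3); add 7.
Step 6: cheapest edge leaving the tree is 5—6 (5); add 6.
Step 7: cheapest edge leaving the tree is 3—6 (3); add 3.
The 3rd edge added is 2—8.

2-8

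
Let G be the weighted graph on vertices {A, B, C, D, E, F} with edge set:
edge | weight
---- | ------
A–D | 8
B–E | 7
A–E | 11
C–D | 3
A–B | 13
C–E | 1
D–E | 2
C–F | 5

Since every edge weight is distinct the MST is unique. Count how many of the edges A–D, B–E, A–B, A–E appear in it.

2

Kruskal's algorithm — process edges by increasing weight (ties by edge label):
C–E (1): add — endpoints in different components.
D–E (2): add — endpoints in different components.
C–D (3): skip — C and D already connected.
C–F (5): add — endpoints in different components.
B–E (7): add — endpoints in different components.
A–D (8): add — endpoints in different components.
MST edge set: {C–E, D–E, C–F, B–E, A–D}.
Of the listed edges, {A–D, B–E} are in the MST → 2.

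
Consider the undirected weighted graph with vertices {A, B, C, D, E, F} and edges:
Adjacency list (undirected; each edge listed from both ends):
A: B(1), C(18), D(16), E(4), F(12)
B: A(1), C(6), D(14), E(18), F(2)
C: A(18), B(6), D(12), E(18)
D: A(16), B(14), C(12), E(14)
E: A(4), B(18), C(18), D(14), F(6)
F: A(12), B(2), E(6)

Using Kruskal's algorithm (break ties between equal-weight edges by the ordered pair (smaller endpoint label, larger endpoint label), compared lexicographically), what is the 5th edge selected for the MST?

Kruskal's algorithm — process edges by increasing weight (ties by edge label):
A B (1): add — endpoints in different components.
B F (2): add — endpoints in different components.
A E (4): add — endpoints in different components.
B C (6): add — endpoints in different components.
E F (6): skip — E and F already connected.
A F (12): skip — A and F already connected.
C D (12): add — endpoints in different components.
The 5th edge added is C D.

C-D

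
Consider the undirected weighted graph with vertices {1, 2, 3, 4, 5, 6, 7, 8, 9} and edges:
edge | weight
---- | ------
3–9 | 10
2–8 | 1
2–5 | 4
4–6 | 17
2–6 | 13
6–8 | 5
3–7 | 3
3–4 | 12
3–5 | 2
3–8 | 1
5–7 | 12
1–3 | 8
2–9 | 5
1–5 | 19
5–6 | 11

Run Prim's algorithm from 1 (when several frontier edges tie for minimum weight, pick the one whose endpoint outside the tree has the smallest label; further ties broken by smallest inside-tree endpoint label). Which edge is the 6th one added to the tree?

Prim, starting at 1.
Step 1: cheapest edge leaving the tree is 1–3 (8); add 3.
Step 2: cheapest edge leaving the tree is 3–8 (1); add 8.
Step 3: cheapest edge leaving the tree is 2–8 (1); add 2.
Step 4: cheapest edge leaving the tree is 3–5 (2); add 5.
Step 5: cheapest edge leaving the tree is 3–7 (3); add 7.
Step 6: cheapest edge leaving the tree is 6–8 (5); add 6.
Step 7: cheapest edge leaving the tree is 2–9 (5); add 9.
Step 8: cheapest edge leaving the tree is 3–4 (12); add 4.
The 6th edge added is 6–8.

6-8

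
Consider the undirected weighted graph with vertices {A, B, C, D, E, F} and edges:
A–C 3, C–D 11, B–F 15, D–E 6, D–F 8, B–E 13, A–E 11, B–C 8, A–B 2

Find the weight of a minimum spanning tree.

Kruskal's algorithm — process edges by increasing weight (ties by edge label):
A–B (2): add. Components now {A,B} {C} {D} {E} {F}
A–C (3): add. Components now {A,B,C} {D} {E} {F}
D–E (6): add. Components now {A,B,C} {D,E} {F}
B–C (8): skip — B and C already connected.
D–F (8): add. Components now {A,B,C} {D,E,F}
A–E (11): add. Components now {A,B,C,D,E,F}
MST edges: A–B, A–C, D–E, D–F, A–E; total weight 2+3+6+8+11 = 30.

30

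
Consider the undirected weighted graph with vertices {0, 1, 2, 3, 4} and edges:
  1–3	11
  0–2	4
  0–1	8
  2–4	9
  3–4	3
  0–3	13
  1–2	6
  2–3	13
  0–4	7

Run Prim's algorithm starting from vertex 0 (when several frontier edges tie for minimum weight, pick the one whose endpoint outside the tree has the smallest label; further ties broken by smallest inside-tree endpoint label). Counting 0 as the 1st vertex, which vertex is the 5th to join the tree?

Prim's algorithm from 0:
Step 1: cheapest edge leaving the tree is 0–2 (4); add 2.
Step 2: cheapest edge leaving the tree is 1–2 (6); add 1.
Step 3: cheapest edge leaving the tree is 0–4 (7); add 4.
Step 4: cheapest edge leaving the tree is 3–4 (3); add 3.
Vertex order: 0, 2, 1, 4, 3. The 5th vertex is 3.

3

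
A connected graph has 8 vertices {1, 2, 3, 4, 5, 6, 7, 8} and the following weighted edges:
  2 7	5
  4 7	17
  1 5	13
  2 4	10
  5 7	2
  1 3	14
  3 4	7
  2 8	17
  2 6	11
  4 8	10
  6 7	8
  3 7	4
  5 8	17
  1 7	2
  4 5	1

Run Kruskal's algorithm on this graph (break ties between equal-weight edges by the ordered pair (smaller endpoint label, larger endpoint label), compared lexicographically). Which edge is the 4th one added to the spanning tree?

Kruskal: consider edges lightest-first.
4 5 (1): add — endpoints in different components.
1 7 (2): add — endpoints in different components.
5 7 (2): add — endpoints in different components.
3 7 (4): add — endpoints in different components.
2 7 (5): add — endpoints in different components.
3 4 (7): skip — 3 and 4 already connected.
6 7 (8): add — endpoints in different components.
2 4 (10): skip — 2 and 4 already connected.
4 8 (10): add — endpoints in different components.
The 4th edge added is 3 7.

3-7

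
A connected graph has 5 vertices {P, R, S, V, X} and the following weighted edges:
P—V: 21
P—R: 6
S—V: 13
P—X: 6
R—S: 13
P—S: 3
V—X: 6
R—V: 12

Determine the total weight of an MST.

21

Sort edges by weight, then run Kruskal:
P—S (3): add. Components now {P,S} {R} {X} {V}
P—R (6): add. Components now {P,R,S} {X} {V}
P—X (6): add. Components now {P,R,S,X} {V}
V—X (6): add. Components now {P,R,S,V,X}
MST edges: P—S, P—R, P—X, V—X; total weight 3+6+6+6 = 21.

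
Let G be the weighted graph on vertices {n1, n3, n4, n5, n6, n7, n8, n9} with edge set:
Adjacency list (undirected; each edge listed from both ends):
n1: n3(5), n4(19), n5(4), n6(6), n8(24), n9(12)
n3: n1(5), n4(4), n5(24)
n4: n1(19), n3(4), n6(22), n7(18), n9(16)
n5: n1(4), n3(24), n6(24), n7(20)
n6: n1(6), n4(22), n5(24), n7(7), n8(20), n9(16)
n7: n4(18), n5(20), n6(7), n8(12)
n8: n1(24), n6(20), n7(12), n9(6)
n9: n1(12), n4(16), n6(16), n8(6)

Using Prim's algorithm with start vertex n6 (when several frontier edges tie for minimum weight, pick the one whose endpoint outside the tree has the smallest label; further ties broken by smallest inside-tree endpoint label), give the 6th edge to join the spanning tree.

Prim, starting at n6.
Step 1: cheapest edge leaving the tree is n1—n6 (6); add n1.
Step 2: cheapest edge leaving the tree is n1—n5 (4); add n5.
Step 3: cheapest edge leaving the tree is n1—n3 (5); add n3.
Step 4: cheapest edge leaving the tree is n3—n4 (4); add n4.
Step 5: cheapest edge leaving the tree is n6—n7 (7); add n7.
Step 6: cheapest edge leaving the tree is n7—n8 (12); add n8.
Step 7: cheapest edge leaving the tree is n8—n9 (6); add n9.
The 6th edge added is n7—n8.

n7-n8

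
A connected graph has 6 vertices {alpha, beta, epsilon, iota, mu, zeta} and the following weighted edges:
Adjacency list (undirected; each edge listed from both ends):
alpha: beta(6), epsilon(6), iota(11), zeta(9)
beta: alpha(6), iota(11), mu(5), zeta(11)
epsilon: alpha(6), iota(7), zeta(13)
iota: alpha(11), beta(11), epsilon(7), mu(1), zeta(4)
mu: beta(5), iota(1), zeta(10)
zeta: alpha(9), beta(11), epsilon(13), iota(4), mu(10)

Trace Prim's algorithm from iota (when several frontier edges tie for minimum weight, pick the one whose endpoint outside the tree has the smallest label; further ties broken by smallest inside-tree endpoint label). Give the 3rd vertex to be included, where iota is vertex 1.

zeta

Prim, starting at iota.
Step 1: cheapest edge leaving the tree is iota mu (1); add mu.
Step 2: cheapest edge leaving the tree is iota zeta (4); add zeta.
Step 3: cheapest edge leaving the tree is beta mu (5); add beta.
Step 4: cheapest edge leaving the tree is alpha beta (6); add alpha.
Step 5: cheapest edge leaving the tree is alpha epsilon (6); add epsilon.
Vertex order: iota, mu, zeta, beta, alpha, epsilon. The 3rd vertex is zeta.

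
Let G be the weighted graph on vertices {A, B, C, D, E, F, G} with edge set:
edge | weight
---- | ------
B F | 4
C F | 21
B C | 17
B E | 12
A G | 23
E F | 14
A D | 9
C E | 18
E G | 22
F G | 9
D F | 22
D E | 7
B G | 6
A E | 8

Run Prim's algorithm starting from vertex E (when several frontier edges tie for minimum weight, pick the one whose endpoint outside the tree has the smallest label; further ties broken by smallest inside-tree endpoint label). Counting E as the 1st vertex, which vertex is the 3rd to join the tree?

Grow the tree from E using Prim:
Step 1: cheapest edge leaving the tree is D E (7); add D.
Step 2: cheapest edge leaving the tree is A E (8); add A.
Step 3: cheapest edge leaving the tree is B E (12); add B.
Step 4: cheapest edge leaving the tree is B F (4); add F.
Step 5: cheapest edge leaving the tree is B G (6); add G.
Step 6: cheapest edge leaving the tree is B C (17); add C.
Vertex order: E, D, A, B, F, G, C. The 3rd vertex is A.

A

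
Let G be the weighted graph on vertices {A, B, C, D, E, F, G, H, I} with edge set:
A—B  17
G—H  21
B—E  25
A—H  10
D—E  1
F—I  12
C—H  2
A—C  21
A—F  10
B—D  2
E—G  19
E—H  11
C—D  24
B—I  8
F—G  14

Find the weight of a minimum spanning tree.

Sort edges by weight, then run Kruskal:
D—E (1): add — endpoints in different components.
B—D (2): add — endpoints in different components.
C—H (2): add — endpoints in different components.
B—I (8): add — endpoints in different components.
A—F (10): add — endpoints in different components.
A—H (10): add — endpoints in different components.
E—H (11): add — endpoints in different components.
F—I (12): skip — F and I already connected.
F—G (14): add — endpoints in different components.
MST edges: D—E, B—D, C—H, B—I, A—F, A—H, E—H, F—G; total weight 1+2+2+8+10+10+11+14 = 58.

58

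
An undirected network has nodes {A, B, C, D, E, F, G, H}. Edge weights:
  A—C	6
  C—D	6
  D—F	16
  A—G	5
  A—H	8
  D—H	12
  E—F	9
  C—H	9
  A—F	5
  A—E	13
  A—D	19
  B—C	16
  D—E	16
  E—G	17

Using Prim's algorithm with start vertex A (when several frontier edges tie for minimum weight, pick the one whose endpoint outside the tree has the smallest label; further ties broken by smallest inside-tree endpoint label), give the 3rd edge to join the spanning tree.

A-C

Prim's algorithm from A:
Step 1: frontier [A—F 5, A—G 5, A—C 6, A—H 8, A—E 13, A—D 19] → take A—F (5); add F.
Step 2: frontier [A—G 5, A—C 6, A—H 8, A—E 13, A—D 19, E—F 9, D—F 16] → take A—G (5); add G.
Step 3: frontier [A—C 6, A—H 8, A—E 13, A—D 19, E—F 9, D—F 16, E—G 17] → take A—C (6); add C.
Step 4: frontier [A—H 8, A—E 13, A—D 19, C—D 6, C—H 9, B—C 16, E—F 9, D—F 16, E—G 17] → take C—D (6); add D.
Step 5: frontier [A—H 8, A—E 13, C—H 9, B—C 16, D—H 12, D—E 16, E—F 9, E—G 17] → take A—H (8); add H.
Step 6: frontier [A—E 13, B—C 16, D—E 16, E—F 9, E—G 17] → take E—F (9); add E.
Step 7: frontier [B—C 16] → take B—C (16); add B.
The 3rd edge added is A—C.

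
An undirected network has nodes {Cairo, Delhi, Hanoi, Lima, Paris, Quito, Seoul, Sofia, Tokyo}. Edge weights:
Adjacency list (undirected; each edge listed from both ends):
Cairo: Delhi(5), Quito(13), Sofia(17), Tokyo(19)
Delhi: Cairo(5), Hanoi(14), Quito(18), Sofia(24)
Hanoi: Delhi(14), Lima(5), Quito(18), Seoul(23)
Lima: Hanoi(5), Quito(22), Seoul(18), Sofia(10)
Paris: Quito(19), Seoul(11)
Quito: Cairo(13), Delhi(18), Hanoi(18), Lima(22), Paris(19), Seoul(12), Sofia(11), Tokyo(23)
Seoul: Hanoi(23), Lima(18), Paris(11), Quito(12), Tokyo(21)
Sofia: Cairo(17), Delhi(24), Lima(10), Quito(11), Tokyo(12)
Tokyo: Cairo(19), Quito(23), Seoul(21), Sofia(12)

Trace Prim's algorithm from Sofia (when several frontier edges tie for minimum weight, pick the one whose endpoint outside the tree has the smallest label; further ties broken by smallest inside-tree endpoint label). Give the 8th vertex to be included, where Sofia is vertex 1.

Prim's algorithm from Sofia:
Step 1: cheapest edge leaving the tree is Lima-Sofia (10); add Lima.
Step 2: cheapest edge leaving the tree is Hanoi-Lima (5); add Hanoi.
Step 3: cheapest edge leaving the tree is Quito-Sofia (11); add Quito.
Step 4: cheapest edge leaving the tree is Quito-Seoul (12); add Seoul.
Step 5: cheapest edge leaving the tree is Paris-Seoul (11); add Paris.
Step 6: cheapest edge leaving the tree is Sofia-Tokyo (12); add Tokyo.
Step 7: cheapest edge leaving the tree is Cairo-Quito (13); add Cairo.
Step 8: cheapest edge leaving the tree is Cairo-Delhi (5); add Delhi.
Vertex order: Sofia, Lima, Hanoi, Quito, Seoul, Paris, Tokyo, Cairo, Delhi. The 8th vertex is Cairo.

Cairo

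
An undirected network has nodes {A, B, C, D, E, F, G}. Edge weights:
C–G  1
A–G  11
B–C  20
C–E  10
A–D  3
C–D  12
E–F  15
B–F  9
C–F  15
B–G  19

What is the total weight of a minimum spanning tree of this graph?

Kruskal's algorithm — process edges by increasing weight (ties by edge label):
C–G (1): add — endpoints in different components.
A–D (3): add — endpoints in different components.
B–F (9): add — endpoints in different components.
C–E (10): add — endpoints in different components.
A–G (11): add — endpoints in different components.
C–D (12): skip — C and D already connected.
C–F (15): add — endpoints in different components.
MST edges: C–G, A–D, B–F, C–E, A–G, C–F; total weight 1+3+9+10+11+15 = 49.

49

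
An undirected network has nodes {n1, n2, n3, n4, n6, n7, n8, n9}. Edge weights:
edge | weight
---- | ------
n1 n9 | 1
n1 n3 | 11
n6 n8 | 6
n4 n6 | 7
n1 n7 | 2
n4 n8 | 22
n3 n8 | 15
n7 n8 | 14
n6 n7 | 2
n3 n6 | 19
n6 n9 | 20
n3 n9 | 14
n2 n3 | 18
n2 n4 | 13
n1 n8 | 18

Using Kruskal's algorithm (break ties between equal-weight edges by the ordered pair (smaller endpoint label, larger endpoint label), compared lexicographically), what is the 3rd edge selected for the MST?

Sort edges by weight, then run Kruskal:
n1 n9 (1): add — endpoints in different components.
n1 n7 (2): add — endpoints in different components.
n6 n7 (2): add — endpoints in different components.
n6 n8 (6): add — endpoints in different components.
n4 n6 (7): add — endpoints in different components.
n1 n3 (11): add — endpoints in different components.
n2 n4 (13): add — endpoints in different components.
The 3rd edge added is n6 n7.

n6-n7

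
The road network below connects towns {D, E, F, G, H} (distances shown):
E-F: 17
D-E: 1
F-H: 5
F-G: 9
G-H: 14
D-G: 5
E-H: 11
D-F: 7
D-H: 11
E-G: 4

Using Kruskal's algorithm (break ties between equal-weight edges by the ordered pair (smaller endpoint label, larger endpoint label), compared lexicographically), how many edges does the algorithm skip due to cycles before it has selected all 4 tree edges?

1

Kruskal's algorithm — process edges by increasing weight (ties by edge label):
D-E (1): add — endpoints in different components.
E-G (4): add — endpoints in different components.
D-G (5): skip — D and G already connected.
F-H (5): add — endpoints in different components.
D-F (7): add — endpoints in different components.
Edges rejected before the tree was complete: 1.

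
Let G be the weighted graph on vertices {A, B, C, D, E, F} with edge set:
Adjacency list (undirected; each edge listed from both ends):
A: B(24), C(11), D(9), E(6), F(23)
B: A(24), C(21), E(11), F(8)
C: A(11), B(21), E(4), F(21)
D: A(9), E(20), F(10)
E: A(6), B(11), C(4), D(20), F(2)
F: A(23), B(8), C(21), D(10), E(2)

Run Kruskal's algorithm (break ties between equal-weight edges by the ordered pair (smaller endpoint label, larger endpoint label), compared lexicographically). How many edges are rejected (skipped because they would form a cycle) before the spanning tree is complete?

0

Kruskal: consider edges lightest-first.
E–F (2): add. Components now {A} {B} {C} {D} {E,F}
C–E (4): add. Components now {A} {B} {C,E,F} {D}
A–E (6): add. Components now {A,C,E,F} {B} {D}
B–F (8): add. Components now {A,B,C,E,F} {D}
A–D (9): add. Components now {A,B,C,D,E,F}
Edges rejected before the tree was complete: 0.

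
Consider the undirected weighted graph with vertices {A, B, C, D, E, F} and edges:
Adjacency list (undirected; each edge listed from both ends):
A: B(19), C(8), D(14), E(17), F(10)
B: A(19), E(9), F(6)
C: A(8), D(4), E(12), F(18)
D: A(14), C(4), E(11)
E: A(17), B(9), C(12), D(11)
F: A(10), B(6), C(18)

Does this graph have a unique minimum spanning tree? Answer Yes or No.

Yes

Kruskal's algorithm — process edges by increasing weight (ties by edge label):
C-D (4): add. Components now {A} {B} {C,D} {E} {F}
B-F (6): add. Components now {A} {B,F} {C,D} {E}
A-C (8): add. Components now {A,C,D} {B,F} {E}
B-E (9): add. Components now {A,C,D} {B,E,F}
A-F (10): add. Components now {A,B,C,D,E,F}
Every non-tree edge has weight strictly greater than the heaviest edge on the tree path between its endpoints, so the MST is unique.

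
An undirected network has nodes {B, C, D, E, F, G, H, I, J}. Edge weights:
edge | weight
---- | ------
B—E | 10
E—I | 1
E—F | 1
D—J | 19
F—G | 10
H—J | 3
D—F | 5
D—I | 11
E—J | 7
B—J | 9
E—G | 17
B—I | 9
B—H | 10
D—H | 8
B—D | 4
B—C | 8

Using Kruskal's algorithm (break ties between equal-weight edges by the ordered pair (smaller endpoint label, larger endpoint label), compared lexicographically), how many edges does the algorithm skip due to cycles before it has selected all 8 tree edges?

Sort edges by weight, then run Kruskal:
E—F (1): add — endpoints in different components.
E—I (1): add — endpoints in different components.
H—J (3): add — endpoints in different components.
B—D (4): add — endpoints in different components.
D—F (5): add — endpoints in different components.
E—J (7): add — endpoints in different components.
B—C (8): add — endpoints in different components.
D—H (8): skip — D and H already connected.
B—I (9): skip — B and I already connected.
B—J (9): skip — B and J already connected.
B—E (10): skip — B and E already connected.
B—H (10): skip — B and H already connected.
F—G (10): add — endpoints in different components.
Edges rejected before the tree was complete: 5.

5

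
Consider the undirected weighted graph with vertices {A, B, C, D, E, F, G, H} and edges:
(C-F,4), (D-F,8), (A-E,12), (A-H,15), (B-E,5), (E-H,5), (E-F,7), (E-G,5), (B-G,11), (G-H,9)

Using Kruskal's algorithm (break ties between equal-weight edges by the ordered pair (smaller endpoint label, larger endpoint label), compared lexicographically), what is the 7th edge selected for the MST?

Kruskal: consider edges lightest-first.
C-F (4): add — endpoints in different components.
B-E (5): add — endpoints in different components.
E-G (5): add — endpoints in different components.
E-H (5): add — endpoints in different components.
E-F (7): add — endpoints in different components.
D-F (8): add — endpoints in different components.
G-H (9): skip — G and H already connected.
B-G (11): skip — B and G already connected.
A-E (12): add — endpoints in different components.
The 7th edge added is A-E.

A-E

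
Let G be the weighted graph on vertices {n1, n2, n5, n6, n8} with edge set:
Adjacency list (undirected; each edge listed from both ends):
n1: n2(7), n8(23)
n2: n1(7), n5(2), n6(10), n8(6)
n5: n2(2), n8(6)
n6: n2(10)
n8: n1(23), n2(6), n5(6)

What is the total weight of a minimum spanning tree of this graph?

Sort edges by weight, then run Kruskal:
n2—n5 (2): add. Components now {n6} {n2,n5} {n1} {n8}
n2—n8 (6): add. Components now {n6} {n2,n5,n8} {n1}
n5—n8 (6): skip — n5 and n8 already connected.
n1—n2 (7): add. Components now {n6} {n1,n2,n5,n8}
n2—n6 (10): add. Components now {n1,n2,n5,n6,n8}
MST edges: n2—n5, n2—n8, n1—n2, n2—n6; total weight 2+6+7+10 = 25.

25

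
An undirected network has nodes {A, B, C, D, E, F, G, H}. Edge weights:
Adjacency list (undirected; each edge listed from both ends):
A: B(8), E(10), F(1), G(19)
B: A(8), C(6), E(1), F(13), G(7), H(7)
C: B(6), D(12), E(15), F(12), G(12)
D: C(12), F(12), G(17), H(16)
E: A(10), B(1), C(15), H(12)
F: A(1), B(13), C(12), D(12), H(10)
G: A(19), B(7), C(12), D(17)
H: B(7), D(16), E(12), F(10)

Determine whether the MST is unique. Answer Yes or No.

Sort edges by weight, then run Kruskal:
A F (1): add — endpoints in different components.
B E (1): add — endpoints in different components.
B C (6): add — endpoints in different components.
B G (7): add — endpoints in different components.
B H (7): add — endpoints in different components.
A B (8): add — endpoints in different components.
A E (10): skip — A and E already connected.
F H (10): skip — F and H already connected.
C D (12): add — endpoints in different components.
Non-tree edge D F has weight 12, equal to the heaviest edge on its tree cycle — swapping gives another MST of the same weight. Not unique.

No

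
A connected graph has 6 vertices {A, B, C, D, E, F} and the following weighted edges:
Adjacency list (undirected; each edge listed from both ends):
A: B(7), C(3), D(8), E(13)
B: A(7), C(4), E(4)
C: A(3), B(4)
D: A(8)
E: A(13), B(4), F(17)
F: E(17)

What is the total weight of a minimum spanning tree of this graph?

Prim, starting at A.
Step 1: frontier [A-C 3, A-B 7, A-D 8, A-E 13] → take A-C (3); add C.
Step 2: frontier [A-B 7, A-D 8, A-E 13, B-C 4] → take B-C (4); add B.
Step 3: frontier [A-D 8, A-E 13, B-E 4] → take B-E (4); add E.
Step 4: frontier [A-D 8, E-F 17] → take A-D (8); add D.
Step 5: frontier [E-F 17] → take E-F (17); add F.
MST edges: A-C, B-C, B-E, A-D, E-F; total weight 3+4+4+8+17 = 36.

36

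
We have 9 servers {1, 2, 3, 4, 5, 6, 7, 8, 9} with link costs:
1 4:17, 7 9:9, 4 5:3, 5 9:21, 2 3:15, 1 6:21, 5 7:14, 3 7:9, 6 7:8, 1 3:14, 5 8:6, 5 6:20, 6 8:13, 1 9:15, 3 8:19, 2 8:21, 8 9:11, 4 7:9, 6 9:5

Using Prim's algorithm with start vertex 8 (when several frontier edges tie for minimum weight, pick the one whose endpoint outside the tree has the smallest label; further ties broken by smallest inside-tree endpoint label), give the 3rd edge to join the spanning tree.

Prim's algorithm from 8:
Step 1: cheapest edge leaving the tree is 5 8 (6); add 5.
Step 2: cheapest edge leaving the tree is 4 5 (3); add 4.
Step 3: cheapest edge leaving the tree is 4 7 (9); add 7.
Step 4: cheapest edge leaving the tree is 6 7 (8); add 6.
Step 5: cheapest edge leaving the tree is 6 9 (5); add 9.
Step 6: cheapest edge leaving the tree is 3 7 (9); add 3.
Step 7: cheapest edge leaving the tree is 1 3 (14); add 1.
Step 8: cheapest edge leaving the tree is 2 3 (15); add 2.
The 3rd edge added is 4 7.

4-7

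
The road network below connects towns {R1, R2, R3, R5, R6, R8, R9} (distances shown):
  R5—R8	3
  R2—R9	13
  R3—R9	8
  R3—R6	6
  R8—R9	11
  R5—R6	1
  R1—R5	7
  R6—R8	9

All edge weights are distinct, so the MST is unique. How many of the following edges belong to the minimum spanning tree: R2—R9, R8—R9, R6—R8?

1

Sort edges by weight, then run Kruskal:
R5—R6 (1): add. Components now {R2} {R9} {R8} {R5,R6} {R1} {R3}
R5—R8 (3): add. Components now {R2} {R9} {R5,R6,R8} {R1} {R3}
R3—R6 (6): add. Components now {R2} {R9} {R3,R5,R6,R8} {R1}
R1—R5 (7): add. Components now {R2} {R9} {R1,R3,R5,R6,R8}
R3—R9 (8): add. Components now {R2} {R1,R3,R5,R6,R8,R9}
R6—R8 (9): skip — R8 and R6 already connected.
R8—R9 (11): skip — R9 and R8 already connected.
R2—R9 (13): add. Components now {R1,R2,R3,R5,R6,R8,R9}
MST edge set: {R5—R6, R5—R8, R3—R6, R1—R5, R3—R9, R2—R9}.
Of the listed edges, {R2—R9} are in the MST → 1.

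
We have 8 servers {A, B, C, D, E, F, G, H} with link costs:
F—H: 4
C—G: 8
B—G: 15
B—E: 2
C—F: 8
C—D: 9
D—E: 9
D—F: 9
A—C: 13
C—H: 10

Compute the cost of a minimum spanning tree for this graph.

53

Sort edges by weight, then run Kruskal:
B—E (2): add — endpoints in different components.
F—H (4): add — endpoints in different components.
C—F (8): add — endpoints in different components.
C—G (8): add — endpoints in different components.
C—D (9): add — endpoints in different components.
D—E (9): add — endpoints in different components.
D—F (9): skip — D and F already connected.
C—H (10): skip — C and H already connected.
A—C (13): add — endpoints in different components.
MST edges: B—E, F—H, C—F, C—G, C—D, D—E, A—C; total weight 2+4+8+8+9+9+13 = 53.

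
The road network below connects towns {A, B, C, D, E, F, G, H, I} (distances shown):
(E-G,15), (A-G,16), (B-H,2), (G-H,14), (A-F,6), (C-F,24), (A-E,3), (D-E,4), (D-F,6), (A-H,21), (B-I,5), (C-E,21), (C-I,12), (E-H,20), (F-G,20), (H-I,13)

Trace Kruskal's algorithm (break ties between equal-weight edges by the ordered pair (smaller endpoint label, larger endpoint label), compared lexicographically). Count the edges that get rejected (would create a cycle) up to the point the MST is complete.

2

Kruskal: consider edges lightest-first.
B-H (2): add — endpoints in different components.
A-E (3): add — endpoints in different components.
D-E (4): add — endpoints in different components.
B-I (5): add — endpoints in different components.
A-F (6): add — endpoints in different components.
D-F (6): skip — D and F already connected.
C-I (12): add — endpoints in different components.
H-I (13): skip — H and I already connected.
G-H (14): add — endpoints in different components.
E-G (15): add — endpoints in different components.
Edges rejected before the tree was complete: 2.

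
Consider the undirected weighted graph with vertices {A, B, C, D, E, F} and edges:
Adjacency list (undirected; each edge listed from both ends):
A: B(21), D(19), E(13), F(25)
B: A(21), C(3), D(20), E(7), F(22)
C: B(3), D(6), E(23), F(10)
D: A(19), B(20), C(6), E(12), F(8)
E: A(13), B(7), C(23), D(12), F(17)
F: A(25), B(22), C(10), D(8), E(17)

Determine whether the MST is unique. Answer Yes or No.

Sort edges by weight, then run Kruskal:
B C (3): add — endpoints in different components.
C D (6): add — endpoints in different components.
B E (7): add — endpoints in different components.
D F (8): add — endpoints in different components.
C F (10): skip — C and F already connected.
D E (12): skip — D and E already connected.
A E (13): add — endpoints in different components.
Every non-tree edge has weight strictly greater than the heaviest edge on the tree path between its endpoints, so the MST is unique.

Yes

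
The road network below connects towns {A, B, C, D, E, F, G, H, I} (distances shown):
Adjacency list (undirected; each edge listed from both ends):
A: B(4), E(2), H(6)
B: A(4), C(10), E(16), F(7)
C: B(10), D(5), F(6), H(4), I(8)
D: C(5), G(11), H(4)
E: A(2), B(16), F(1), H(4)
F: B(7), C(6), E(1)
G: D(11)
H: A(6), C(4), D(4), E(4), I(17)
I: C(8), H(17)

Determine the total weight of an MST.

38

Prim's algorithm from C:
Step 1: cheapest edge leaving the tree is C—H (4); add H.
Step 2: cheapest edge leaving the tree is D—H (4); add D.
Step 3: cheapest edge leaving the tree is E—H (4); add E.
Step 4: cheapest edge leaving the tree is E—F (1); add F.
Step 5: cheapest edge leaving the tree is A—E (2); add A.
Step 6: cheapest edge leaving the tree is A—B (4); add B.
Step 7: cheapest edge leaving the tree is C—I (8); add I.
Step 8: cheapest edge leaving the tree is D—G (11); add G.
MST edges: C—H, D—H, E—H, E—F, A—E, A—B, C—I, D—G; total weight 4+4+4+1+2+4+8+11 = 38.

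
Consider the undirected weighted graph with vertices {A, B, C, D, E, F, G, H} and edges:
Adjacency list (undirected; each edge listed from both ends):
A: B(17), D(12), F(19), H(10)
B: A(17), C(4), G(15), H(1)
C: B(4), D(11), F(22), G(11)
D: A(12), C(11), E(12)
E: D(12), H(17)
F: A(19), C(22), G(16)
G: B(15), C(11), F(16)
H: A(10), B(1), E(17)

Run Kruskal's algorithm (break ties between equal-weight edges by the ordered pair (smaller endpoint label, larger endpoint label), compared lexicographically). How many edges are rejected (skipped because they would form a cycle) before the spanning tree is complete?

Kruskal: consider edges lightest-first.
B H (1): add — endpoints in different components.
B C (4): add — endpoints in different components.
A H (10): add — endpoints in different components.
C D (11): add — endpoints in different components.
C G (11): add — endpoints in different components.
A D (12): skip — A and D already connected.
D E (12): add — endpoints in different components.
B G (15): skip — B and G already connected.
F G (16): add — endpoints in different components.
Edges rejected before the tree was complete: 2.

2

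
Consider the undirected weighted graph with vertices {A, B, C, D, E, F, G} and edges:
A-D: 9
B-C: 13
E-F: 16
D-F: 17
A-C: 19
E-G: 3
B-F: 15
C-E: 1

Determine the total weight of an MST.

58

Grow the tree from E using Prim:
Step 1: frontier [C-E 1, E-G 3, E-F 16] → take C-E (1); add C.
Step 2: frontier [B-C 13, A-C 19, E-G 3, E-F 16] → take E-G (3); add G.
Step 3: frontier [B-C 13, A-C 19, E-F 16] → take B-C (13); add B.
Step 4: frontier [B-F 15, A-C 19, E-F 16] → take B-F (15); add F.
Step 5: frontier [A-C 19, D-F 17] → take D-F (17); add D.
Step 6: frontier [A-C 19, A-D 9] → take A-D (9); add A.
MST edges: C-E, E-G, B-C, B-F, D-F, A-D; total weight 1+3+13+15+17+9 = 58.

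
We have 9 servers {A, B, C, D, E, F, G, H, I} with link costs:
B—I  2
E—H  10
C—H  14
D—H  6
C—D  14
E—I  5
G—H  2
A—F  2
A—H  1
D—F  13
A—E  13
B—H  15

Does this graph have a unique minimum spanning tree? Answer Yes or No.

Kruskal's algorithm — process edges by increasing weight (ties by edge label):
A—H (1): add — endpoints in different components.
A—F (2): add — endpoints in different components.
B—I (2): add — endpoints in different components.
G—H (2): add — endpoints in different components.
E—I (5): add — endpoints in different components.
D—H (6): add — endpoints in different components.
E—H (10): add — endpoints in different components.
A—E (13): skip — A and E already connected.
D—F (13): skip — D and F already connected.
C—D (14): add — endpoints in different components.
Non-tree edge C—H has weight 14, equal to the heaviest edge on its tree cycle — swapping gives another MST of the same weight. Not unique.

No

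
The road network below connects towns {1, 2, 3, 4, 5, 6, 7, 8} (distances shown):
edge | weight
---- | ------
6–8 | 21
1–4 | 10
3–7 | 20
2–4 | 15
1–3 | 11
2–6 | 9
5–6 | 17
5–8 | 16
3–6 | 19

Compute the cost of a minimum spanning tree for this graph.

98

Grow the tree from 1 using Prim:
Step 1: frontier [1–4 10, 1–3 11] → take 1–4 (10); add 4.
Step 2: frontier [1–3 11, 2–4 15] → take 1–3 (11); add 3.
Step 3: frontier [3–6 19, 3–7 20, 2–4 15] → take 2–4 (15); add 2.
Step 4: frontier [2–6 9, 3–6 19, 3–7 20] → take 2–6 (9); add 6.
Step 5: frontier [3–7 20, 5–6 17, 6–8 21] → take 5–6 (17); add 5.
Step 6: frontier [3–7 20, 5–8 16, 6–8 21] → take 5–8 (16); add 8.
Step 7: frontier [3–7 20] → take 3–7 (20); add 7.
MST edges: 1–4, 1–3, 2–4, 2–6, 5–6, 5–8, 3–7; total weight 10+11+15+9+17+16+20 = 98.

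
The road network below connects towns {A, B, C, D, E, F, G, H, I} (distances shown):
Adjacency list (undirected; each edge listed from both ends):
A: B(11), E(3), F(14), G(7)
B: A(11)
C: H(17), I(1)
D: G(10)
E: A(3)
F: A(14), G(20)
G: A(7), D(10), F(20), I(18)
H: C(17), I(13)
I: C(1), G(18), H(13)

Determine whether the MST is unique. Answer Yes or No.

Yes

Sort edges by weight, then run Kruskal:
C-I (1): add — endpoints in different components.
A-E (3): add — endpoints in different components.
A-G (7): add — endpoints in different components.
D-G (10): add — endpoints in different components.
A-B (11): add — endpoints in different components.
H-I (13): add — endpoints in different components.
A-F (14): add — endpoints in different components.
C-H (17): skip — C and H already connected.
G-I (18): add — endpoints in different components.
Every non-tree edge has weight strictly greater than the heaviest edge on the tree path between its endpoints, so the MST is unique.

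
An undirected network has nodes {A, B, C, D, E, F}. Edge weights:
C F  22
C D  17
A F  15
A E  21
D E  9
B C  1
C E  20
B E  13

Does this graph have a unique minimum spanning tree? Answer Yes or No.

Kruskal's algorithm — process edges by increasing weight (ties by edge label):
B C (1): add. Components now {A} {B,C} {D} {E} {F}
D E (9): add. Components now {A} {B,C} {D,E} {F}
B E (13): add. Components now {A} {B,C,D,E} {F}
A F (15): add. Components now {A,F} {B,C,D,E}
C D (17): skip — C and D already connected.
C E (20): skip — C and E already connected.
A E (21): add. Components now {A,B,C,D,E,F}
Every non-tree edge has weight strictly greater than the heaviest edge on the tree path between its endpoints, so the MST is unique.

Yes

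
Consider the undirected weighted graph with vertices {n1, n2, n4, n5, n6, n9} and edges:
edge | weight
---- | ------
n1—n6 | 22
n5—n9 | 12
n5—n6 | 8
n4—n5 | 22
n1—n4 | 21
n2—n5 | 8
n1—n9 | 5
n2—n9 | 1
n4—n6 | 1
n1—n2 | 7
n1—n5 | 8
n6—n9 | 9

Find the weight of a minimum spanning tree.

Kruskal: consider edges lightest-first.
n2—n9 (1): add. Components now {n2,n9} {n4} {n6} {n5} {n1}
n4—n6 (1): add. Components now {n2,n9} {n4,n6} {n5} {n1}
n1—n9 (5): add. Components now {n1,n2,n9} {n4,n6} {n5}
n1—n2 (7): skip — n2 and n1 already connected.
n1—n5 (8): add. Components now {n1,n2,n5,n9} {n4,n6}
n2—n5 (8): skip — n2 and n5 already connected.
n5—n6 (8): add. Components now {n1,n2,n4,n5,n6,n9}
MST edges: n2—n9, n4—n6, n1—n9, n1—n5, n5—n6; total weight 1+1+5+8+8 = 23.

23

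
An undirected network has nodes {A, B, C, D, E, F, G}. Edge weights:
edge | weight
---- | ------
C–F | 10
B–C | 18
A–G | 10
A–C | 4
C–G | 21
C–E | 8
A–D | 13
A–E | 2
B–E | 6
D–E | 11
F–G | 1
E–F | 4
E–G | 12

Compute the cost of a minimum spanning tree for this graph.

28

Grow the tree from G using Prim:
Step 1: cheapest edge leaving the tree is F–G (1); add F.
Step 2: cheapest edge leaving the tree is E–F (4); add E.
Step 3: cheapest edge leaving the tree is A–E (2); add A.
Step 4: cheapest edge leaving the tree is A–C (4); add C.
Step 5: cheapest edge leaving the tree is B–E (6); add B.
Step 6: cheapest edge leaving the tree is D–E (11); add D.
MST edges: F–G, E–F, A–E, A–C, B–E, D–E; total weight 1+4+2+4+6+11 = 28.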